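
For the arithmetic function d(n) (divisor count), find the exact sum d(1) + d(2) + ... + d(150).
Σ_{n ≤ 150} d(n) = 780

Compute d(n) for each 1 ≤ n ≤ 150: d(1) = 1, d(2) = 2, d(3) = 2, d(4) = 3, d(5) = 2, d(6) = 4, d(7) = 2, d(8) = 4, d(9) = 3, d(10) = 4, d(11) = 2, d(12) = 6, d(13) = 2, d(14) = 4, d(15) = 4, d(16) = 5, d(17) = 2, d(18) = 6, d(19) = 2, d(20) = 6, d(21) = 4, d(22) = 4, d(23) = 2, d(24) = 8, d(25) = 3, d(26) = 4, d(27) = 4, d(28) = 6, d(29) = 2, d(30) = 8, d(31) = 2, d(32) = 6, d(33) = 4, d(34) = 4, d(35) = 4, d(36) = 9, d(37) = 2, d(38) = 4, d(39) = 4, d(40) = 8, d(41) = 2, d(42) = 8, d(43) = 2, d(44) = 6, d(45) = 6, d(46) = 4, d(47) = 2, d(48) = 10, d(49) = 3, d(50) = 6, d(51) = 4, d(52) = 6, d(53) = 2, d(54) = 8, d(55) = 4, d(56) = 8, d(57) = 4, d(58) = 4, d(59) = 2, d(60) = 12, d(61) = 2, d(62) = 4, d(63) = 6, d(64) = 7, d(65) = 4, d(66) = 8, d(67) = 2, d(68) = 6, d(69) = 4, d(70) = 8, d(71) = 2, d(72) = 12, d(73) = 2, d(74) = 4, d(75) = 6, d(76) = 6, d(77) = 4, d(78) = 8, d(79) = 2, d(80) = 10, d(81) = 5, d(82) = 4, d(83) = 2, d(84) = 12, d(85) = 4, d(86) = 4, d(87) = 4, d(88) = 8, d(89) = 2, d(90) = 12, d(91) = 4, d(92) = 6, d(93) = 4, d(94) = 4, d(95) = 4, d(96) = 12, d(97) = 2, d(98) = 6, d(99) = 6, d(100) = 9, d(101) = 2, d(102) = 8, d(103) = 2, d(104) = 8, d(105) = 8, d(106) = 4, d(107) = 2, d(108) = 12, d(109) = 2, d(110) = 8, d(111) = 4, d(112) = 10, d(113) = 2, d(114) = 8, d(115) = 4, d(116) = 6, d(117) = 6, d(118) = 4, d(119) = 4, d(120) = 16, d(121) = 3, d(122) = 4, d(123) = 4, d(124) = 6, d(125) = 4, d(126) = 12, d(127) = 2, d(128) = 8, d(129) = 4, d(130) = 8, d(131) = 2, d(132) = 12, d(133) = 4, d(134) = 4, d(135) = 8, d(136) = 8, d(137) = 2, d(138) = 8, d(139) = 2, d(140) = 12, d(141) = 4, d(142) = 4, d(143) = 4, d(144) = 15, d(145) = 4, d(146) = 4, d(147) = 6, d(148) = 6, d(149) = 2, d(150) = 12. Summing all 150 values: 780. (Dirichlet's divisor formula: Σ_{n ≤ x} d(n) = x ln(x) + (2γ − 1) x + O(√x). For x = 150, the asymptotic estimate is ≈ 774.76.)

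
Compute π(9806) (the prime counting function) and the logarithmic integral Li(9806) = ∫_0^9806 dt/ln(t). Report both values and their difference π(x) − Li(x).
π(9806) = 1209;  Li(9806) ≈ 1225.05;  π(x) − Li(x) ≈ -16.05.

Direct count of primes ≤ 9806 gives π(9806) = 1209. Numerical evaluation of the logarithmic integral gives Li(9806) ≈ 1225.05. The difference π(x) − Li(x) ≈ -16.05 is typically negative for small/moderate x (Li(x) overestimates), though Littlewood's theorem shows this sign changes infinitely often.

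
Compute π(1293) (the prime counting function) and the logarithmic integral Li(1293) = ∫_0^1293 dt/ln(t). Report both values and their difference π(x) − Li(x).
π(1293) = 210;  Li(1293) ≈ 219.22;  π(x) − Li(x) ≈ -9.22.

Direct count of primes ≤ 1293 gives π(1293) = 210. Numerical evaluation of the logarithmic integral gives Li(1293) ≈ 219.22. The difference π(x) − Li(x) ≈ -9.22 is typically negative for small/moderate x (Li(x) overestimates), though Littlewood's theorem shows this sign changes infinitely often.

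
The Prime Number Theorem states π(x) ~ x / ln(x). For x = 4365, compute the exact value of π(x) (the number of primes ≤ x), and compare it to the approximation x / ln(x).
π(4365) = 596;  x/ln(x) ≈ 520.80;  relative error ≈ 12.62%.

Directly count primes up to 4365: π(4365) = 596. The PNT approximation gives 4365/ln(4365) ≈ 4365/8.38137 ≈ 520.80. Relative error (π(x) − x/ln(x)) / π(x) ≈ 12.62%; the approximation is known to undercount slightly (Li(x) is a better estimate).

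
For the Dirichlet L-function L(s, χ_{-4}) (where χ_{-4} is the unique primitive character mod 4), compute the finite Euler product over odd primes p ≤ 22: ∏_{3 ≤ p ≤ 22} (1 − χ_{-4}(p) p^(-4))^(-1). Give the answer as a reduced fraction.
∏ = 10388364341566686475/10504466734429503488

The odd primes p ≤ 22 are [3, 5, 7, 11, 13, 17, 19]. For each, χ(p) = 1 if p ≡ 1 mod 4, χ(p) = −1 if p ≡ 3 mod 4. Taking (1 − χ(p)/p^4)^(-1) = p^4/(p^4 − χ(p)): (1 − (-1)/3^4)^(-1) · (1 − (1)/5^4)^(-1) · (1 − (-1)/7^4)^(-1) · (1 − (-1)/11^4)^(-1) · (1 − (1)/13^4)^(-1) · (1 − (1)/17^4)^(-1) · (1 − (-1)/19^4)^(-1) = 10388364341566686475/10504466734429503488.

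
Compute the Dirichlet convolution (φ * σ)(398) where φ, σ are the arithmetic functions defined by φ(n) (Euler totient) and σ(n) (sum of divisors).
(φ * σ)(398) = 1592

Divisors of 398: [1, 2, 199, 398]. For each d | 398:
  d = 1: φ(1) · σ(398/1) = 1 · 600 = 600
  d = 2: φ(2) · σ(398/2) = 1 · 200 = 200
  d = 199: φ(199) · σ(398/199) = 198 · 3 = 594
  d = 398: φ(398) · σ(398/398) = 198 · 1 = 198
Summing: (φ * σ)(398) = 600 + 200 + 594 + 198 = 1592.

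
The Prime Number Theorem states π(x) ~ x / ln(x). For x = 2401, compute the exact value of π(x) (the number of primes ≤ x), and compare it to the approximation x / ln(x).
π(2401) = 357;  x/ln(x) ≈ 308.47;  relative error ≈ 13.59%.

Directly count primes up to 2401: π(2401) = 357. The PNT approximation gives 2401/ln(2401) ≈ 2401/7.78364 ≈ 308.47. Relative error (π(x) − x/ln(x)) / π(x) ≈ 13.59%; the approximation is known to undercount slightly (Li(x) is a better estimate).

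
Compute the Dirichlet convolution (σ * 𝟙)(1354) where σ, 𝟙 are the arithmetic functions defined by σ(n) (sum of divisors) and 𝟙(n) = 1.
(σ * 𝟙)(1354) = 2716

Divisors of 1354: [1, 2, 677, 1354]. For each d | 1354:
  d = 1: σ(1) · 𝟙(1354/1) = 1 · 1 = 1
  d = 2: σ(2) · 𝟙(1354/2) = 3 · 1 = 3
  d = 677: σ(677) · 𝟙(1354/677) = 678 · 1 = 678
  d = 1354: σ(1354) · 𝟙(1354/1354) = 2034 · 1 = 2034
Summing: (σ * 𝟙)(1354) = 1 + 3 + 678 + 2034 = 2716.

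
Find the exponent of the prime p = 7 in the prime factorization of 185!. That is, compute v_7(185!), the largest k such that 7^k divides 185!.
v_7(185!) = 29

Legendre's formula: v_p(n!) = Σ_{k ≥ 1} ⌊n / p^k⌋. For p = 7, n = 185, the terms are:
  ⌊185/7^1⌋ = ⌊185/7⌋ = 26
  ⌊185/7^2⌋ = ⌊185/49⌋ = 3
(the next term ⌊185/7^3⌋ = 0, terminating the sum). Summing: v_7(185!) = 26 + 3 = 29.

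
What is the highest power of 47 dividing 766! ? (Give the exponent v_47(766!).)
v_47(766!) = 16

Legendre's formula: v_p(n!) = Σ_{k ≥ 1} ⌊n / p^k⌋. For p = 47, n = 766, the terms are:
  ⌊766/47^1⌋ = ⌊766/47⌋ = 16
(the next term ⌊766/47^2⌋ = 0, terminating the sum). Summing: v_47(766!) = 16 = 16.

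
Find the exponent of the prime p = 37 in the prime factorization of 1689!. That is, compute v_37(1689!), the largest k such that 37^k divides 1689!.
v_37(1689!) = 46

Legendre's formula: v_p(n!) = Σ_{k ≥ 1} ⌊n / p^k⌋. For p = 37, n = 1689, the terms are:
  ⌊1689/37^1⌋ = ⌊1689/37⌋ = 45
  ⌊1689/37^2⌋ = ⌊1689/1369⌋ = 1
(the next term ⌊1689/37^3⌋ = 0, terminating the sum). Summing: v_37(1689!) = 45 + 1 = 46.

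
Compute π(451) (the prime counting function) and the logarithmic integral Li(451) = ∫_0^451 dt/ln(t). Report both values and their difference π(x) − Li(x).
π(451) = 87;  Li(451) ≈ 93.84;  π(x) − Li(x) ≈ -6.84.

Direct count of primes ≤ 451 gives π(451) = 87. Numerical evaluation of the logarithmic integral gives Li(451) ≈ 93.84. The difference π(x) − Li(x) ≈ -6.84 is typically negative for small/moderate x (Li(x) overestimates), though Littlewood's theorem shows this sign changes infinitely often.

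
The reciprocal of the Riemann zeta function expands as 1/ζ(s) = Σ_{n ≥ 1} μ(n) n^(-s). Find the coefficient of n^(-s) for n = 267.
μ(267) = 1

Factor n = 267 = 3 · 89. μ(n) = 0 if any exponent ≥ 2 (not squarefree); otherwise μ(n) = (−1)^{ω(n)} where ω(n) is the number of distinct prime factors. Applying: μ(267) = 1.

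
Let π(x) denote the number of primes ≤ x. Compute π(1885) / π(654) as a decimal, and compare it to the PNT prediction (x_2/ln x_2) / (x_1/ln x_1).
π(1885)/π(654) = 289/119 ≈ 2.4286;  PNT prediction ≈ 2.4777.

π(654) = 119 and π(1885) = 289, so π(1885)/π(654) ≈ 2.4286. The PNT-predicted ratio is (1885/ln(1885)) / (654/ln(654)) ≈ 2.4777. The two agree to within a few percent, as expected.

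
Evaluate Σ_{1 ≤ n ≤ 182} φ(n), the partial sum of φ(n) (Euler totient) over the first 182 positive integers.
Σ_{n ≤ 182} φ(n) = 10132

Compute φ(n) for each 1 ≤ n ≤ 182: φ(1) = 1, φ(2) = 1, φ(3) = 2, φ(4) = 2, φ(5) = 4, φ(6) = 2, φ(7) = 6, φ(8) = 4, φ(9) = 6, φ(10) = 4, φ(11) = 10, φ(12) = 4, φ(13) = 12, φ(14) = 6, φ(15) = 8, φ(16) = 8, φ(17) = 16, φ(18) = 6, φ(19) = 18, φ(20) = 8, φ(21) = 12, φ(22) = 10, φ(23) = 22, φ(24) = 8, φ(25) = 20, φ(26) = 12, φ(27) = 18, φ(28) = 12, φ(29) = 28, φ(30) = 8, φ(31) = 30, φ(32) = 16, φ(33) = 20, φ(34) = 16, φ(35) = 24, φ(36) = 12, φ(37) = 36, φ(38) = 18, φ(39) = 24, φ(40) = 16, φ(41) = 40, φ(42) = 12, φ(43) = 42, φ(44) = 20, φ(45) = 24, φ(46) = 22, φ(47) = 46, φ(48) = 16, φ(49) = 42, φ(50) = 20, φ(51) = 32, φ(52) = 24, φ(53) = 52, φ(54) = 18, φ(55) = 40, φ(56) = 24, φ(57) = 36, φ(58) = 28, φ(59) = 58, φ(60) = 16, φ(61) = 60, φ(62) = 30, φ(63) = 36, φ(64) = 32, φ(65) = 48, φ(66) = 20, φ(67) = 66, φ(68) = 32, φ(69) = 44, φ(70) = 24, φ(71) = 70, φ(72) = 24, φ(73) = 72, φ(74) = 36, φ(75) = 40, φ(76) = 36, φ(77) = 60, φ(78) = 24, φ(79) = 78, φ(80) = 32, φ(81) = 54, φ(82) = 40, φ(83) = 82, φ(84) = 24, φ(85) = 64, φ(86) = 42, φ(87) = 56, φ(88) = 40, φ(89) = 88, φ(90) = 24, φ(91) = 72, φ(92) = 44, φ(93) = 60, φ(94) = 46, φ(95) = 72, φ(96) = 32, φ(97) = 96, φ(98) = 42, φ(99) = 60, φ(100) = 40, φ(101) = 100, φ(102) = 32, φ(103) = 102, φ(104) = 48, φ(105) = 48, φ(106) = 52, φ(107) = 106, φ(108) = 36, φ(109) = 108, φ(110) = 40, φ(111) = 72, φ(112) = 48, φ(113) = 112, φ(114) = 36, φ(115) = 88, φ(116) = 56, φ(117) = 72, φ(118) = 58, φ(119) = 96, φ(120) = 32, φ(121) = 110, φ(122) = 60, φ(123) = 80, φ(124) = 60, φ(125) = 100, φ(126) = 36, φ(127) = 126, φ(128) = 64, φ(129) = 84, φ(130) = 48, φ(131) = 130, φ(132) = 40, φ(133) = 108, φ(134) = 66, φ(135) = 72, φ(136) = 64, φ(137) = 136, φ(138) = 44, φ(139) = 138, φ(140) = 48, φ(141) = 92, φ(142) = 70, φ(143) = 120, φ(144) = 48, φ(145) = 112, φ(146) = 72, φ(147) = 84, φ(148) = 72, φ(149) = 148, φ(150) = 40, φ(151) = 150, φ(152) = 72, φ(153) = 96, φ(154) = 60, φ(155) = 120, φ(156) = 48, φ(157) = 156, φ(158) = 78, φ(159) = 104, φ(160) = 64, φ(161) = 132, φ(162) = 54, φ(163) = 162, φ(164) = 80, φ(165) = 80, φ(166) = 82, φ(167) = 166, φ(168) = 48, φ(169) = 156, φ(170) = 64, φ(171) = 108, φ(172) = 84, φ(173) = 172, φ(174) = 56, φ(175) = 120, φ(176) = 80, φ(177) = 116, φ(178) = 88, φ(179) = 178, φ(180) = 48, φ(181) = 180, φ(182) = 72. Summing all 182 values: 10132. (Average order: Σ_{n ≤ x} φ(n) ~ (3/π²) x². For x = 182, (3/π²)·182² ≈ 10068.49.)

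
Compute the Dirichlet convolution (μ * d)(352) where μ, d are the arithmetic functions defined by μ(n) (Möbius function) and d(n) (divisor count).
(μ * d)(352) = 1

Divisors of 352: [1, 2, 4, 8, 11, 16, 22, 32, 44, 88, 176, 352]. For each d | 352:
  d = 1: μ(1) · d(352/1) = 1 · 12 = 12
  d = 2: μ(2) · d(352/2) = -1 · 10 = -10
  d = 4: μ(4) · d(352/4) = 0 · 8 = 0
  d = 8: μ(8) · d(352/8) = 0 · 6 = 0
  d = 11: μ(11) · d(352/11) = -1 · 6 = -6
  d = 16: μ(16) · d(352/16) = 0 · 4 = 0
  d = 22: μ(22) · d(352/22) = 1 · 5 = 5
  d = 32: μ(32) · d(352/32) = 0 · 2 = 0
  d = 44: μ(44) · d(352/44) = 0 · 4 = 0
  d = 88: μ(88) · d(352/88) = 0 · 3 = 0
  d = 176: μ(176) · d(352/176) = 0 · 2 = 0
  d = 352: μ(352) · d(352/352) = 0 · 1 = 0
Summing: (μ * d)(352) = 12 + -10 + 0 + 0 + -6 + 0 + 5 + 0 + 0 + 0 + 0 + 0 = 1.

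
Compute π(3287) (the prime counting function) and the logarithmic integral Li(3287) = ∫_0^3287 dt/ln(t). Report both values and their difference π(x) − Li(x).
π(3287) = 462;  Li(3287) ≈ 478.40;  π(x) − Li(x) ≈ -16.40.

Direct count of primes ≤ 3287 gives π(3287) = 462. Numerical evaluation of the logarithmic integral gives Li(3287) ≈ 478.40. The difference π(x) − Li(x) ≈ -16.40 is typically negative for small/moderate x (Li(x) overestimates), though Littlewood's theorem shows this sign changes infinitely often.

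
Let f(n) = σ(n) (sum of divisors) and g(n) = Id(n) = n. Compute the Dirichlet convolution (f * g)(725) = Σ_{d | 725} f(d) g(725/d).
(σ * Id)(725) = 5074

Divisors of 725: [1, 5, 25, 29, 145, 725]. For each d | 725:
  d = 1: σ(1) · Id(725/1) = 1 · 725 = 725
  d = 5: σ(5) · Id(725/5) = 6 · 145 = 870
  d = 25: σ(25) · Id(725/25) = 31 · 29 = 899
  d = 29: σ(29) · Id(725/29) = 30 · 25 = 750
  d = 145: σ(145) · Id(725/145) = 180 · 5 = 900
  d = 725: σ(725) · Id(725/725) = 930 · 1 = 930
Summing: (σ * Id)(725) = 725 + 870 + 899 + 750 + 900 + 930 = 5074.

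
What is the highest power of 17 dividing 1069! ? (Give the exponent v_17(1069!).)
v_17(1069!) = 65

Legendre's formula: v_p(n!) = Σ_{k ≥ 1} ⌊n / p^k⌋. For p = 17, n = 1069, the terms are:
  ⌊1069/17^1⌋ = ⌊1069/17⌋ = 62
  ⌊1069/17^2⌋ = ⌊1069/289⌋ = 3
(the next term ⌊1069/17^3⌋ = 0, terminating the sum). Summing: v_17(1069!) = 62 + 3 = 65.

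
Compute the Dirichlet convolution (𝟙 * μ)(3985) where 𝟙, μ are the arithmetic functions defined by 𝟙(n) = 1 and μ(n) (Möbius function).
(𝟙 * μ)(3985) = 0

Divisors of 3985: [1, 5, 797, 3985]. For each d | 3985:
  d = 1: 𝟙(1) · μ(3985/1) = 1 · 1 = 1
  d = 5: 𝟙(5) · μ(3985/5) = 1 · -1 = -1
  d = 797: 𝟙(797) · μ(3985/797) = 1 · -1 = -1
  d = 3985: 𝟙(3985) · μ(3985/3985) = 1 · 1 = 1
Summing: (𝟙 * μ)(3985) = 1 + -1 + -1 + 1 = 0.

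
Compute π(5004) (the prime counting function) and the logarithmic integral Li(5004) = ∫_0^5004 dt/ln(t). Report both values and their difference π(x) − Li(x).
π(5004) = 670;  Li(5004) ≈ 684.75;  π(x) − Li(x) ≈ -14.75.

Direct count of primes ≤ 5004 gives π(5004) = 670. Numerical evaluation of the logarithmic integral gives Li(5004) ≈ 684.75. The difference π(x) − Li(x) ≈ -14.75 is typically negative for small/moderate x (Li(x) overestimates), though Littlewood's theorem shows this sign changes infinitely often.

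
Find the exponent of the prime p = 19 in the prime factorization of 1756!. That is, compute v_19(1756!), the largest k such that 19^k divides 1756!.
v_19(1756!) = 96

Legendre's formula: v_p(n!) = Σ_{k ≥ 1} ⌊n / p^k⌋. For p = 19, n = 1756, the terms are:
  ⌊1756/19^1⌋ = ⌊1756/19⌋ = 92
  ⌊1756/19^2⌋ = ⌊1756/361⌋ = 4
(the next term ⌊1756/19^3⌋ = 0, terminating the sum). Summing: v_19(1756!) = 92 + 4 = 96.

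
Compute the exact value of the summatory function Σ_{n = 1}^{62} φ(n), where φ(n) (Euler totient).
Σ_{n ≤ 62} φ(n) = 1192

Compute φ(n) for each 1 ≤ n ≤ 62: φ(1) = 1, φ(2) = 1, φ(3) = 2, φ(4) = 2, φ(5) = 4, φ(6) = 2, φ(7) = 6, φ(8) = 4, φ(9) = 6, φ(10) = 4, φ(11) = 10, φ(12) = 4, φ(13) = 12, φ(14) = 6, φ(15) = 8, φ(16) = 8, φ(17) = 16, φ(18) = 6, φ(19) = 18, φ(20) = 8, φ(21) = 12, φ(22) = 10, φ(23) = 22, φ(24) = 8, φ(25) = 20, φ(26) = 12, φ(27) = 18, φ(28) = 12, φ(29) = 28, φ(30) = 8, φ(31) = 30, φ(32) = 16, φ(33) = 20, φ(34) = 16, φ(35) = 24, φ(36) = 12, φ(37) = 36, φ(38) = 18, φ(39) = 24, φ(40) = 16, φ(41) = 40, φ(42) = 12, φ(43) = 42, φ(44) = 20, φ(45) = 24, φ(46) = 22, φ(47) = 46, φ(48) = 16, φ(49) = 42, φ(50) = 20, φ(51) = 32, φ(52) = 24, φ(53) = 52, φ(54) = 18, φ(55) = 40, φ(56) = 24, φ(57) = 36, φ(58) = 28, φ(59) = 58, φ(60) = 16, φ(61) = 60, φ(62) = 30. Summing all 62 values: 1192. (Average order: Σ_{n ≤ x} φ(n) ~ (3/π²) x². For x = 62, (3/π²)·62² ≈ 1168.44.)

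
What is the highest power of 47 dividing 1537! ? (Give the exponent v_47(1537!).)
v_47(1537!) = 32

Legendre's formula: v_p(n!) = Σ_{k ≥ 1} ⌊n / p^k⌋. For p = 47, n = 1537, the terms are:
  ⌊1537/47^1⌋ = ⌊1537/47⌋ = 32
(the next term ⌊1537/47^2⌋ = 0, terminating the sum). Summing: v_47(1537!) = 32 = 32.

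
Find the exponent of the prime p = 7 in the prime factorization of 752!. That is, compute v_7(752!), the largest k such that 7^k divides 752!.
v_7(752!) = 124

Legendre's formula: v_p(n!) = Σ_{k ≥ 1} ⌊n / p^k⌋. For p = 7, n = 752, the terms are:
  ⌊752/7^1⌋ = ⌊752/7⌋ = 107
  ⌊752/7^2⌋ = ⌊752/49⌋ = 15
  ⌊752/7^3⌋ = ⌊752/343⌋ = 2
(the next term ⌊752/7^4⌋ = 0, terminating the sum). Summing: v_7(752!) = 107 + 15 + 2 = 124.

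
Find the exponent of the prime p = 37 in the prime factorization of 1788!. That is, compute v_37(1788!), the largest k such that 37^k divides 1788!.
v_37(1788!) = 49

Legendre's formula: v_p(n!) = Σ_{k ≥ 1} ⌊n / p^k⌋. For p = 37, n = 1788, the terms are:
  ⌊1788/37^1⌋ = ⌊1788/37⌋ = 48
  ⌊1788/37^2⌋ = ⌊1788/1369⌋ = 1
(the next term ⌊1788/37^3⌋ = 0, terminating the sum). Summing: v_37(1788!) = 48 + 1 = 49.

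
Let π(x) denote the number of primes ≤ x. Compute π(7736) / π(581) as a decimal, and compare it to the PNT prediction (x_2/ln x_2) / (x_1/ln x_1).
π(7736)/π(581) = 981/106 ≈ 9.2547;  PNT prediction ≈ 9.4650.

π(581) = 106 and π(7736) = 981, so π(7736)/π(581) ≈ 9.2547. The PNT-predicted ratio is (7736/ln(7736)) / (581/ln(581)) ≈ 9.4650. The two agree to within a few percent, as expected.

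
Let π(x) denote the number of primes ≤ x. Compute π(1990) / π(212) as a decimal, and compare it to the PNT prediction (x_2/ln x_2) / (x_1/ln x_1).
π(1990)/π(212) = 300/47 ≈ 6.3830;  PNT prediction ≈ 6.6195.

π(212) = 47 and π(1990) = 300, so π(1990)/π(212) ≈ 6.3830. The PNT-predicted ratio is (1990/ln(1990)) / (212/ln(212)) ≈ 6.6195. The two agree to within a few percent, as expected.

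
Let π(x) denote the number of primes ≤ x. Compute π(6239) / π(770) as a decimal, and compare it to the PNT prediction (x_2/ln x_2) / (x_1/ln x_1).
π(6239)/π(770) = 811/136 ≈ 5.9632;  PNT prediction ≈ 6.1627.

π(770) = 136 and π(6239) = 811, so π(6239)/π(770) ≈ 5.9632. The PNT-predicted ratio is (6239/ln(6239)) / (770/ln(770)) ≈ 6.1627. The two agree to within a few percent, as expected.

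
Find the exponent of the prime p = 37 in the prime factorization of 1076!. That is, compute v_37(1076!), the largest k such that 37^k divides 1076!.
v_37(1076!) = 29

Legendre's formula: v_p(n!) = Σ_{k ≥ 1} ⌊n / p^k⌋. For p = 37, n = 1076, the terms are:
  ⌊1076/37^1⌋ = ⌊1076/37⌋ = 29
(the next term ⌊1076/37^2⌋ = 0, terminating the sum). Summing: v_37(1076!) = 29 = 29.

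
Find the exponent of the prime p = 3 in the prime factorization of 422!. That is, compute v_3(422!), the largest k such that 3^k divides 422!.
v_3(422!) = 207

Legendre's formula: v_p(n!) = Σ_{k ≥ 1} ⌊n / p^k⌋. For p = 3, n = 422, the terms are:
  ⌊422/3^1⌋ = ⌊422/3⌋ = 140
  ⌊422/3^2⌋ = ⌊422/9⌋ = 46
  ⌊422/3^3⌋ = ⌊422/27⌋ = 15
  ⌊422/3^4⌋ = ⌊422/81⌋ = 5
  ⌊422/3^5⌋ = ⌊422/243⌋ = 1
(the next term ⌊422/3^6⌋ = 0, terminating the sum). Summing: v_3(422!) = 140 + 46 + 15 + 5 + 1 = 207.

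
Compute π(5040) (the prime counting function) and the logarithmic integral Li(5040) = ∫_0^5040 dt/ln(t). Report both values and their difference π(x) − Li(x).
π(5040) = 675;  Li(5040) ≈ 688.98;  π(x) − Li(x) ≈ -13.98.

Direct count of primes ≤ 5040 gives π(5040) = 675. Numerical evaluation of the logarithmic integral gives Li(5040) ≈ 688.98. The difference π(x) − Li(x) ≈ -13.98 is typically negative for small/moderate x (Li(x) overestimates), though Littlewood's theorem shows this sign changes infinitely often.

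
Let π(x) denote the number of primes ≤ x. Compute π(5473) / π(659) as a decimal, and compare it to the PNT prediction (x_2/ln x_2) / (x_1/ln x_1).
π(5473)/π(659) = 722/120 ≈ 6.0167;  PNT prediction ≈ 6.2626.

π(659) = 120 and π(5473) = 722, so π(5473)/π(659) ≈ 6.0167. The PNT-predicted ratio is (5473/ln(5473)) / (659/ln(659)) ≈ 6.2626. The two agree to within a few percent, as expected.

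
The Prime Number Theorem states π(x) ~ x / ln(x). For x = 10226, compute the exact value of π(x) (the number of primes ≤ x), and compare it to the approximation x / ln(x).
π(10226) = 1254;  x/ln(x) ≈ 1107.59;  relative error ≈ 11.68%.

Directly count primes up to 10226: π(10226) = 1254. The PNT approximation gives 10226/ln(10226) ≈ 10226/9.23269 ≈ 1107.59. Relative error (π(x) − x/ln(x)) / π(x) ≈ 11.68%; the approximation is known to undercount slightly (Li(x) is a better estimate).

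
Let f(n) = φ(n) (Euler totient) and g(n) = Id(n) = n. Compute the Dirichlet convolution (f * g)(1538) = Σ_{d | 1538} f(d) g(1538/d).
(φ * Id)(1538) = 4611

Divisors of 1538: [1, 2, 769, 1538]. For each d | 1538:
  d = 1: φ(1) · Id(1538/1) = 1 · 1538 = 1538
  d = 2: φ(2) · Id(1538/2) = 1 · 769 = 769
  d = 769: φ(769) · Id(1538/769) = 768 · 2 = 1536
  d = 1538: φ(1538) · Id(1538/1538) = 768 · 1 = 768
Summing: (φ * Id)(1538) = 1538 + 769 + 1536 + 768 = 4611.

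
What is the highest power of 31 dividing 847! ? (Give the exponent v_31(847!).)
v_31(847!) = 27

Legendre's formula: v_p(n!) = Σ_{k ≥ 1} ⌊n / p^k⌋. For p = 31, n = 847, the terms are:
  ⌊847/31^1⌋ = ⌊847/31⌋ = 27
(the next term ⌊847/31^2⌋ = 0, terminating the sum). Summing: v_31(847!) = 27 = 27.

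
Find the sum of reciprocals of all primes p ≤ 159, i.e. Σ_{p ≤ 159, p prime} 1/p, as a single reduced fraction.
Σ 1/p = 67195167335560670940823020383181530154843058347995389615845419/35375166993717494840635767087951744212057570647889977422429870

π(159) = 37, so the primes ≤ 159 are [2, 3, 5, 7, 11, 13, 17, 19, 23, 29, 31, 37, 41, 43, 47, 53, 59, 61, 67, 71, 73, 79, 83, 89, 97, 101, 103, 107, 109, 113, 127, 131, 137, 139, 149, 151, 157]. Summing 1/p over these primes: 67195167335560670940823020383181530154843058347995389615845419/35375166993717494840635767087951744212057570647889977422429870 ≈ 1.8995. Mertens estimate ln ln(159) + 0.2615 ≈ 1.8846.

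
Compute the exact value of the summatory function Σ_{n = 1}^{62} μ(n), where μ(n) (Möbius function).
Σ_{n ≤ 62} μ(n) = -1

Compute μ(n) for each 1 ≤ n ≤ 62: μ(1) = 1, μ(2) = -1, μ(3) = -1, μ(4) = 0, μ(5) = -1, μ(6) = 1, μ(7) = -1, μ(8) = 0, μ(9) = 0, μ(10) = 1, μ(11) = -1, μ(12) = 0, μ(13) = -1, μ(14) = 1, μ(15) = 1, μ(16) = 0, μ(17) = -1, μ(18) = 0, μ(19) = -1, μ(20) = 0, μ(21) = 1, μ(22) = 1, μ(23) = -1, μ(24) = 0, μ(25) = 0, μ(26) = 1, μ(27) = 0, μ(28) = 0, μ(29) = -1, μ(30) = -1, μ(31) = -1, μ(32) = 0, μ(33) = 1, μ(34) = 1, μ(35) = 1, μ(36) = 0, μ(37) = -1, μ(38) = 1, μ(39) = 1, μ(40) = 0, μ(41) = -1, μ(42) = -1, μ(43) = -1, μ(44) = 0, μ(45) = 0, μ(46) = 1, μ(47) = -1, μ(48) = 0, μ(49) = 0, μ(50) = 0, μ(51) = 1, μ(52) = 0, μ(53) = -1, μ(54) = 0, μ(55) = 1, μ(56) = 0, μ(57) = 1, μ(58) = 1, μ(59) = -1, μ(60) = 0, μ(61) = -1, μ(62) = 1. Summing all 62 values: -1. (Mertens function M(x) = Σ_{n ≤ x} μ(n); on average M(x) should be small (PNT ⟺ M(x) = o(x)).)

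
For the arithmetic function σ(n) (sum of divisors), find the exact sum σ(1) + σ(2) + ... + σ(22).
Σ_{n ≤ 22} σ(n) = 407

Compute σ(n) for each 1 ≤ n ≤ 22: σ(1) = 1, σ(2) = 3, σ(3) = 4, σ(4) = 7, σ(5) = 6, σ(6) = 12, σ(7) = 8, σ(8) = 15, σ(9) = 13, σ(10) = 18, σ(11) = 12, σ(12) = 28, σ(13) = 14, σ(14) = 24, σ(15) = 24, σ(16) = 31, σ(17) = 18, σ(18) = 39, σ(19) = 20, σ(20) = 42, σ(21) = 32, σ(22) = 36. Summing all 22 values: 407. (Average order: Σ_{n ≤ x} σ(n) ~ (π²/12) x². For x = 22, (π²/12)·22² ≈ 398.07.)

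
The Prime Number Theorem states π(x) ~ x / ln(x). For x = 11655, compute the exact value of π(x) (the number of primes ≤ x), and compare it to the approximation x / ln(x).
π(11655) = 1399;  x/ln(x) ≈ 1244.73;  relative error ≈ 11.03%.

Directly count primes up to 11655: π(11655) = 1399. The PNT approximation gives 11655/ln(11655) ≈ 11655/9.36349 ≈ 1244.73. Relative error (π(x) − x/ln(x)) / π(x) ≈ 11.03%; the approximation is known to undercount slightly (Li(x) is a better estimate).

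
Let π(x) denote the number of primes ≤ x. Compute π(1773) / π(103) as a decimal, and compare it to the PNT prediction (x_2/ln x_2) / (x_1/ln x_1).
π(1773)/π(103) = 274/27 ≈ 10.1481;  PNT prediction ≈ 10.6652.

π(103) = 27 and π(1773) = 274, so π(1773)/π(103) ≈ 10.1481. The PNT-predicted ratio is (1773/ln(1773)) / (103/ln(103)) ≈ 10.6652. The two agree to within a few percent, as expected.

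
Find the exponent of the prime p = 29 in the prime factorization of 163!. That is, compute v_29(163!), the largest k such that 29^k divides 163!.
v_29(163!) = 5

Legendre's formula: v_p(n!) = Σ_{k ≥ 1} ⌊n / p^k⌋. For p = 29, n = 163, the terms are:
  ⌊163/29^1⌋ = ⌊163/29⌋ = 5
(the next term ⌊163/29^2⌋ = 0, terminating the sum). Summing: v_29(163!) = 5 = 5.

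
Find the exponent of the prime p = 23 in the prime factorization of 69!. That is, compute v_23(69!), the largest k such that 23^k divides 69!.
v_23(69!) = 3

Legendre's formula: v_p(n!) = Σ_{k ≥ 1} ⌊n / p^k⌋. For p = 23, n = 69, the terms are:
  ⌊69/23^1⌋ = ⌊69/23⌋ = 3
(the next term ⌊69/23^2⌋ = 0, terminating the sum). Summing: v_23(69!) = 3 = 3.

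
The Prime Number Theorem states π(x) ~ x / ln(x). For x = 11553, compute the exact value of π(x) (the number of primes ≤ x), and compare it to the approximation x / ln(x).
π(11553) = 1392;  x/ln(x) ≈ 1234.99;  relative error ≈ 11.28%.

Directly count primes up to 11553: π(11553) = 1392. The PNT approximation gives 11553/ln(11553) ≈ 11553/9.35470 ≈ 1234.99. Relative error (π(x) − x/ln(x)) / π(x) ≈ 11.28%; the approximation is known to undercount slightly (Li(x) is a better estimate).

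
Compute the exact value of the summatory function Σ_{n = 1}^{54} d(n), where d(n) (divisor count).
Σ_{n ≤ 54} d(n) = 227

Compute d(n) for each 1 ≤ n ≤ 54: d(1) = 1, d(2) = 2, d(3) = 2, d(4) = 3, d(5) = 2, d(6) = 4, d(7) = 2, d(8) = 4, d(9) = 3, d(10) = 4, d(11) = 2, d(12) = 6, d(13) = 2, d(14) = 4, d(15) = 4, d(16) = 5, d(17) = 2, d(18) = 6, d(19) = 2, d(20) = 6, d(21) = 4, d(22) = 4, d(23) = 2, d(24) = 8, d(25) = 3, d(26) = 4, d(27) = 4, d(28) = 6, d(29) = 2, d(30) = 8, d(31) = 2, d(32) = 6, d(33) = 4, d(34) = 4, d(35) = 4, d(36) = 9, d(37) = 2, d(38) = 4, d(39) = 4, d(40) = 8, d(41) = 2, d(42) = 8, d(43) = 2, d(44) = 6, d(45) = 6, d(46) = 4, d(47) = 2, d(48) = 10, d(49) = 3, d(50) = 6, d(51) = 4, d(52) = 6, d(53) = 2, d(54) = 8. Summing all 54 values: 227. (Dirichlet's divisor formula: Σ_{n ≤ x} d(n) = x ln(x) + (2γ − 1) x + O(√x). For x = 54, the asymptotic estimate is ≈ 223.74.)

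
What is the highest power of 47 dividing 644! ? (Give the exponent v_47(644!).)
v_47(644!) = 13

Legendre's formula: v_p(n!) = Σ_{k ≥ 1} ⌊n / p^k⌋. For p = 47, n = 644, the terms are:
  ⌊644/47^1⌋ = ⌊644/47⌋ = 13
(the next term ⌊644/47^2⌋ = 0, terminating the sum). Summing: v_47(644!) = 13 = 13.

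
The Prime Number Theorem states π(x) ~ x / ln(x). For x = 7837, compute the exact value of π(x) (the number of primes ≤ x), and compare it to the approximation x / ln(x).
π(7837) = 990;  x/ln(x) ≈ 874.02;  relative error ≈ 11.72%.

Directly count primes up to 7837: π(7837) = 990. The PNT approximation gives 7837/ln(7837) ≈ 7837/8.96661 ≈ 874.02. Relative error (π(x) − x/ln(x)) / π(x) ≈ 11.72%; the approximation is known to undercount slightly (Li(x) is a better estimate).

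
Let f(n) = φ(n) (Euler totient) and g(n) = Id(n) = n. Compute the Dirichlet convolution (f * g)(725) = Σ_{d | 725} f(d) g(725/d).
(φ * Id)(725) = 3705

Divisors of 725: [1, 5, 25, 29, 145, 725]. For each d | 725:
  d = 1: φ(1) · Id(725/1) = 1 · 725 = 725
  d = 5: φ(5) · Id(725/5) = 4 · 145 = 580
  d = 25: φ(25) · Id(725/25) = 20 · 29 = 580
  d = 29: φ(29) · Id(725/29) = 28 · 25 = 700
  d = 145: φ(145) · Id(725/145) = 112 · 5 = 560
  d = 725: φ(725) · Id(725/725) = 560 · 1 = 560
Summing: (φ * Id)(725) = 725 + 580 + 580 + 700 + 560 + 560 = 3705.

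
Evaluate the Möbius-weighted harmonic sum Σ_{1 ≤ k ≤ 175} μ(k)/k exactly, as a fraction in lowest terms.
Σ μ(k)/k = -291895861671370214401988773976597804369856804354890517841750669749/27764983964554203230141949225149376041830084932479143674493613998285

Values of μ(k) for 1 ≤ k ≤ 175: μ(1) = 1, μ(2) = -1, μ(3) = -1, μ(5) = -1, μ(6) = 1, μ(7) = -1, μ(10) = 1, μ(11) = -1, μ(13) = -1, μ(14) = 1, μ(15) = 1, μ(17) = -1, μ(19) = -1, μ(21) = 1, μ(22) = 1, μ(23) = -1, μ(26) = 1, μ(29) = -1, μ(30) = -1, μ(31) = -1, μ(33) = 1, μ(34) = 1, μ(35) = 1, μ(37) = -1, μ(38) = 1, μ(39) = 1, μ(41) = -1, μ(42) = -1, μ(43) = -1, μ(46) = 1, μ(47) = -1, μ(51) = 1, μ(53) = -1, μ(55) = 1, μ(57) = 1, μ(58) = 1, μ(59) = -1, μ(61) = -1, μ(62) = 1, μ(65) = 1, μ(66) = -1, μ(67) = -1, μ(69) = 1, μ(70) = -1, μ(71) = -1, μ(73) = -1, μ(74) = 1, μ(77) = 1, μ(78) = -1, μ(79) = -1, μ(82) = 1, μ(83) = -1, μ(85) = 1, μ(86) = 1, μ(87) = 1, μ(89) = -1, μ(91) = 1, μ(93) = 1, μ(94) = 1, μ(95) = 1, μ(97) = -1, μ(101) = -1, μ(102) = -1, μ(103) = -1, μ(105) = -1, μ(106) = 1, μ(107) = -1, μ(109) = -1, μ(110) = -1, μ(111) = 1, μ(113) = -1, μ(114) = -1, μ(115) = 1, μ(118) = 1, μ(119) = 1, μ(122) = 1, μ(123) = 1, μ(127) = -1, μ(129) = 1, μ(130) = -1, μ(131) = -1, μ(133) = 1, μ(134) = 1, μ(137) = -1, μ(138) = -1, μ(139) = -1, μ(141) = 1, μ(142) = 1, μ(143) = 1, μ(145) = 1, μ(146) = 1, μ(149) = -1, μ(151) = -1, μ(154) = -1, μ(155) = 1, μ(157) = -1, μ(158) = 1, μ(159) = 1, μ(161) = 1, μ(163) = -1, μ(165) = -1, μ(166) = 1, μ(167) = -1, μ(170) = -1, μ(173) = -1, μ(174) = -1, with μ = 0 on non-squarefree integers. Summing μ(k)/k for k where μ(k) ≠ 0 gives -291895861671370214401988773976597804369856804354890517841750669749/27764983964554203230141949225149376041830084932479143674493613998285 ≈ -0.0105. (PNT ⟺ this sum → 0 as n → ∞.)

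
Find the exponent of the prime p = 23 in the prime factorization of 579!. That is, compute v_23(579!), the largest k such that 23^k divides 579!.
v_23(579!) = 26

Legendre's formula: v_p(n!) = Σ_{k ≥ 1} ⌊n / p^k⌋. For p = 23, n = 579, the terms are:
  ⌊579/23^1⌋ = ⌊579/23⌋ = 25
  ⌊579/23^2⌋ = ⌊579/529⌋ = 1
(the next term ⌊579/23^3⌋ = 0, terminating the sum). Summing: v_23(579!) = 25 + 1 = 26.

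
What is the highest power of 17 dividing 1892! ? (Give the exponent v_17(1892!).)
v_17(1892!) = 117

Legendre's formula: v_p(n!) = Σ_{k ≥ 1} ⌊n / p^k⌋. For p = 17, n = 1892, the terms are:
  ⌊1892/17^1⌋ = ⌊1892/17⌋ = 111
  ⌊1892/17^2⌋ = ⌊1892/289⌋ = 6
(the next term ⌊1892/17^3⌋ = 0, terminating the sum). Summing: v_17(1892!) = 111 + 6 = 117.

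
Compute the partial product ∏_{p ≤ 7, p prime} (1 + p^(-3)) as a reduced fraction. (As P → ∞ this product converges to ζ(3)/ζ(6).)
∏ = 1032/875

The primes p ≤ 7 are [2, 3, 5, 7]. For each, (1 + 1/p^3) = (p^3 + 1)/p^3. Multiplying these fractions over p ∈ [2, 3, 5, 7] gives 1032/875. (In the limit P → ∞ this tends to ζ(3)/ζ(6).)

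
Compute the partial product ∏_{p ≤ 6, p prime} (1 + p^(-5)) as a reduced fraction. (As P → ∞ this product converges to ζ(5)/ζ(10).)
∏ = 349591/337500

The primes p ≤ 6 are [2, 3, 5]. For each, (1 + 1/p^5) = (p^5 + 1)/p^5. Multiplying these fractions over p ∈ [2, 3, 5] gives 349591/337500. (In the limit P → ∞ this tends to ζ(5)/ζ(10).)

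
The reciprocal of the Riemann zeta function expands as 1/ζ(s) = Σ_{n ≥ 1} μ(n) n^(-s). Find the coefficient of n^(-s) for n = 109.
μ(109) = -1

Factor n = 109 = 109. μ(n) = 0 if any exponent ≥ 2 (not squarefree); otherwise μ(n) = (−1)^{ω(n)} where ω(n) is the number of distinct prime factors. Applying: μ(109) = -1.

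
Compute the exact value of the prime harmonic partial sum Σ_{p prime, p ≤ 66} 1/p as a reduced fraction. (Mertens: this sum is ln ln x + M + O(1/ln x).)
Σ 1/p = 201015517717077830328949/117288381359406970983270

π(66) = 18, so the primes ≤ 66 are [2, 3, 5, 7, 11, 13, 17, 19, 23, 29, 31, 37, 41, 43, 47, 53, 59, 61]. Summing 1/p over these primes: 201015517717077830328949/117288381359406970983270 ≈ 1.7139. Mertens estimate ln ln(66) + 0.2615 ≈ 1.6941.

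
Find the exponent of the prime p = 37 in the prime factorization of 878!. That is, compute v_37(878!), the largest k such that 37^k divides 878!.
v_37(878!) = 23

Legendre's formula: v_p(n!) = Σ_{k ≥ 1} ⌊n / p^k⌋. For p = 37, n = 878, the terms are:
  ⌊878/37^1⌋ = ⌊878/37⌋ = 23
(the next term ⌊878/37^2⌋ = 0, terminating the sum). Summing: v_37(878!) = 23 = 23.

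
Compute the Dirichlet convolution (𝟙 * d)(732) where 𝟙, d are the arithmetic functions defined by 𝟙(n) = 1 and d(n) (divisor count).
(𝟙 * d)(732) = 54

Divisors of 732: [1, 2, 3, 4, 6, 12, 61, 122, 183, 244, 366, 732]. For each d | 732:
  d = 1: 𝟙(1) · d(732/1) = 1 · 12 = 12
  d = 2: 𝟙(2) · d(732/2) = 1 · 8 = 8
  d = 3: 𝟙(3) · d(732/3) = 1 · 6 = 6
  d = 4: 𝟙(4) · d(732/4) = 1 · 4 = 4
  d = 6: 𝟙(6) · d(732/6) = 1 · 4 = 4
  d = 12: 𝟙(12) · d(732/12) = 1 · 2 = 2
  d = 61: 𝟙(61) · d(732/61) = 1 · 6 = 6
  d = 122: 𝟙(122) · d(732/122) = 1 · 4 = 4
  d = 183: 𝟙(183) · d(732/183) = 1 · 3 = 3
  d = 244: 𝟙(244) · d(732/244) = 1 · 2 = 2
  d = 366: 𝟙(366) · d(732/366) = 1 · 2 = 2
  d = 732: 𝟙(732) · d(732/732) = 1 · 1 = 1
Summing: (𝟙 * d)(732) = 12 + 8 + 6 + 4 + 4 + 2 + 6 + 4 + 3 + 2 + 2 + 1 = 54.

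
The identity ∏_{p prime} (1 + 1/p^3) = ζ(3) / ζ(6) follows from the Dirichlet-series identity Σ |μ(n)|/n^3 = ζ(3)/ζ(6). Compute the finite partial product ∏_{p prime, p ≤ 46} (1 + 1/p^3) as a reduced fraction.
∏ = 77199709041125603078439960576/65340146372601957980502060935

The primes p ≤ 46 are [2, 3, 5, 7, 11, 13, 17, 19, 23, 29, 31, 37, 41, 43]. For each, (1 + 1/p^3) = (p^3 + 1)/p^3. Multiplying these fractions over p ∈ [2, 3, 5, 7, 11, 13, 17, 19, 23, 29, 31, 37, 41, 43] gives 77199709041125603078439960576/65340146372601957980502060935. (In the limit P → ∞ this tends to ζ(3)/ζ(6).)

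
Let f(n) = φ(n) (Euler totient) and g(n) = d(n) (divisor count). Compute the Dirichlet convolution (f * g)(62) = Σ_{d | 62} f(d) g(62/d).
(φ * d)(62) = 96

Divisors of 62: [1, 2, 31, 62]. For each d | 62:
  d = 1: φ(1) · d(62/1) = 1 · 4 = 4
  d = 2: φ(2) · d(62/2) = 1 · 2 = 2
  d = 31: φ(31) · d(62/31) = 30 · 2 = 60
  d = 62: φ(62) · d(62/62) = 30 · 1 = 30
Summing: (φ * d)(62) = 4 + 2 + 60 + 30 = 96.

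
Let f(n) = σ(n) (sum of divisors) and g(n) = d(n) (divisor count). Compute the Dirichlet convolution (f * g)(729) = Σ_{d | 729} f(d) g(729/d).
(σ * d)(729) = 2440

Divisors of 729: [1, 3, 9, 27, 81, 243, 729]. For each d | 729:
  d = 1: σ(1) · d(729/1) = 1 · 7 = 7
  d = 3: σ(3) · d(729/3) = 4 · 6 = 24
  d = 9: σ(9) · d(729/9) = 13 · 5 = 65
  d = 27: σ(27) · d(729/27) = 40 · 4 = 160
  d = 81: σ(81) · d(729/81) = 121 · 3 = 363
  d = 243: σ(243) · d(729/243) = 364 · 2 = 728
  d = 729: σ(729) · d(729/729) = 1093 · 1 = 1093
Summing: (σ * d)(729) = 7 + 24 + 65 + 160 + 363 + 728 + 1093 = 2440.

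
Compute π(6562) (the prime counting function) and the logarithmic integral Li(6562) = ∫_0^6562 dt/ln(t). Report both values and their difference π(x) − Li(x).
π(6562) = 847;  Li(6562) ≈ 864.68;  π(x) − Li(x) ≈ -17.68.

Direct count of primes ≤ 6562 gives π(6562) = 847. Numerical evaluation of the logarithmic integral gives Li(6562) ≈ 864.68. The difference π(x) − Li(x) ≈ -17.68 is typically negative for small/moderate x (Li(x) overestimates), though Littlewood's theorem shows this sign changes infinitely often.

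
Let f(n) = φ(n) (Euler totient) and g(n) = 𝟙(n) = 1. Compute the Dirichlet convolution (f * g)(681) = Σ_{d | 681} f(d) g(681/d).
(φ * 𝟙)(681) = 681

Divisors of 681: [1, 3, 227, 681]. For each d | 681:
  d = 1: φ(1) · 𝟙(681/1) = 1 · 1 = 1
  d = 3: φ(3) · 𝟙(681/3) = 2 · 1 = 2
  d = 227: φ(227) · 𝟙(681/227) = 226 · 1 = 226
  d = 681: φ(681) · 𝟙(681/681) = 452 · 1 = 452
Summing: (φ * 𝟙)(681) = 1 + 2 + 226 + 452 = 681.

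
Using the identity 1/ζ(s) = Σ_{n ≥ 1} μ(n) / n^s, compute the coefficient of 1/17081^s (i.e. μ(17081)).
μ(17081) = -1

Factor n = 17081 = 19 · 29 · 31. μ(n) = 0 if any exponent ≥ 2 (not squarefree); otherwise μ(n) = (−1)^{ω(n)} where ω(n) is the number of distinct prime factors. Applying: μ(17081) = -1.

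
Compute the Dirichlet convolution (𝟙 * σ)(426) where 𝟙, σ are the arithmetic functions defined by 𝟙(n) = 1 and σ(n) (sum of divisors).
(𝟙 * σ)(426) = 1460

Divisors of 426: [1, 2, 3, 6, 71, 142, 213, 426]. For each d | 426:
  d = 1: 𝟙(1) · σ(426/1) = 1 · 864 = 864
  d = 2: 𝟙(2) · σ(426/2) = 1 · 288 = 288
  d = 3: 𝟙(3) · σ(426/3) = 1 · 216 = 216
  d = 6: 𝟙(6) · σ(426/6) = 1 · 72 = 72
  d = 71: 𝟙(71) · σ(426/71) = 1 · 12 = 12
  d = 142: 𝟙(142) · σ(426/142) = 1 · 4 = 4
  d = 213: 𝟙(213) · σ(426/213) = 1 · 3 = 3
  d = 426: 𝟙(426) · σ(426/426) = 1 · 1 = 1
Summing: (𝟙 * σ)(426) = 864 + 288 + 216 + 72 + 12 + 4 + 3 + 1 = 1460.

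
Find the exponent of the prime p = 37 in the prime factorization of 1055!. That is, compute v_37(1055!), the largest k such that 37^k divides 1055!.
v_37(1055!) = 28

Legendre's formula: v_p(n!) = Σ_{k ≥ 1} ⌊n / p^k⌋. For p = 37, n = 1055, the terms are:
  ⌊1055/37^1⌋ = ⌊1055/37⌋ = 28
(the next term ⌊1055/37^2⌋ = 0, terminating the sum). Summing: v_37(1055!) = 28 = 28.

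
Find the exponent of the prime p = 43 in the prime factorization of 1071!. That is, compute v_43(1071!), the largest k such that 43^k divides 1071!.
v_43(1071!) = 24

Legendre's formula: v_p(n!) = Σ_{k ≥ 1} ⌊n / p^k⌋. For p = 43, n = 1071, the terms are:
  ⌊1071/43^1⌋ = ⌊1071/43⌋ = 24
(the next term ⌊1071/43^2⌋ = 0, terminating the sum). Summing: v_43(1071!) = 24 = 24.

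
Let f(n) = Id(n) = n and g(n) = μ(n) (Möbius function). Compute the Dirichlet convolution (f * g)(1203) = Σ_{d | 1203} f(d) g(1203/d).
(Id * μ)(1203) = 800

Divisors of 1203: [1, 3, 401, 1203]. For each d | 1203:
  d = 1: Id(1) · μ(1203/1) = 1 · 1 = 1
  d = 3: Id(3) · μ(1203/3) = 3 · -1 = -3
  d = 401: Id(401) · μ(1203/401) = 401 · -1 = -401
  d = 1203: Id(1203) · μ(1203/1203) = 1203 · 1 = 1203
Summing: (Id * μ)(1203) = 1 + -3 + -401 + 1203 = 800.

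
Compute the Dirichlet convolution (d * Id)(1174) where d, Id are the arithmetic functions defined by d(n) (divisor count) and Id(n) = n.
(d * Id)(1174) = 2356

Divisors of 1174: [1, 2, 587, 1174]. For each d | 1174:
  d = 1: d(1) · Id(1174/1) = 1 · 1174 = 1174
  d = 2: d(2) · Id(1174/2) = 2 · 587 = 1174
  d = 587: d(587) · Id(1174/587) = 2 · 2 = 4
  d = 1174: d(1174) · Id(1174/1174) = 4 · 1 = 4
Summing: (d * Id)(1174) = 1174 + 1174 + 4 + 4 = 2356.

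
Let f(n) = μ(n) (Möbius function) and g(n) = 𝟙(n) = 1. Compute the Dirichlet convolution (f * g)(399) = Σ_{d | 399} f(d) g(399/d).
(μ * 𝟙)(399) = 0

Divisors of 399: [1, 3, 7, 19, 21, 57, 133, 399]. For each d | 399:
  d = 1: μ(1) · 𝟙(399/1) = 1 · 1 = 1
  d = 3: μ(3) · 𝟙(399/3) = -1 · 1 = -1
  d = 7: μ(7) · 𝟙(399/7) = -1 · 1 = -1
  d = 19: μ(19) · 𝟙(399/19) = -1 · 1 = -1
  d = 21: μ(21) · 𝟙(399/21) = 1 · 1 = 1
  d = 57: μ(57) · 𝟙(399/57) = 1 · 1 = 1
  d = 133: μ(133) · 𝟙(399/133) = 1 · 1 = 1
  d = 399: μ(399) · 𝟙(399/399) = -1 · 1 = -1
Summing: (μ * 𝟙)(399) = 1 + -1 + -1 + -1 + 1 + 1 + 1 + -1 = 0.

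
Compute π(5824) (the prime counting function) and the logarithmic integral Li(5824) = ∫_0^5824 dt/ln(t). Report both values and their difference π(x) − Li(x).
π(5824) = 764;  Li(5824) ≈ 780.15;  π(x) − Li(x) ≈ -16.15.

Direct count of primes ≤ 5824 gives π(5824) = 764. Numerical evaluation of the logarithmic integral gives Li(5824) ≈ 780.15. The difference π(x) − Li(x) ≈ -16.15 is typically negative for small/moderate x (Li(x) overestimates), though Littlewood's theorem shows this sign changes infinitely often.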